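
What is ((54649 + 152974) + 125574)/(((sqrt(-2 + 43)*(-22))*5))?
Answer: -333197*sqrt(41)/4510 ≈ -473.06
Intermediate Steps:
((54649 + 152974) + 125574)/(((sqrt(-2 + 43)*(-22))*5)) = (207623 + 125574)/(((sqrt(41)*(-22))*5)) = 333197/((-22*sqrt(41)*5)) = 333197/((-110*sqrt(41))) = 333197*(-sqrt(41)/4510) = -333197*sqrt(41)/4510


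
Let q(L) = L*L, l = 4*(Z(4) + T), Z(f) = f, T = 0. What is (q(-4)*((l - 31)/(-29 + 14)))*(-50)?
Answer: -800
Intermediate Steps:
l = 16 (l = 4*(4 + 0) = 4*4 = 16)
q(L) = L²
(q(-4)*((l - 31)/(-29 + 14)))*(-50) = ((-4)²*((16 - 31)/(-29 + 14)))*(-50) = (16*(-15/(-15)))*(-50) = (16*(-15*(-1/15)))*(-50) = (16*1)*(-50) = 16*(-50) = -800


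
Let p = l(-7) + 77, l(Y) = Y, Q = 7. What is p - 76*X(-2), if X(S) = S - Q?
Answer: 754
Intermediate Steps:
X(S) = -7 + S (X(S) = S - 1*7 = S - 7 = -7 + S)
p = 70 (p = -7 + 77 = 70)
p - 76*X(-2) = 70 - 76*(-7 - 2) = 70 - 76*(-9) = 70 + 684 = 754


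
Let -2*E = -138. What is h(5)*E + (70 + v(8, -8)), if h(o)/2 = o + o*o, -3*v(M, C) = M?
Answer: 12622/3 ≈ 4207.3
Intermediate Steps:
E = 69 (E = -½*(-138) = 69)
v(M, C) = -M/3
h(o) = 2*o + 2*o² (h(o) = 2*(o + o*o) = 2*(o + o²) = 2*o + 2*o²)
h(5)*E + (70 + v(8, -8)) = (2*5*(1 + 5))*69 + (70 - ⅓*8) = (2*5*6)*69 + (70 - 8/3) = 60*69 + 202/3 = 4140 + 202/3 = 12622/3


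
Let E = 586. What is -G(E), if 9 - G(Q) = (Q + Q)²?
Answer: 1373575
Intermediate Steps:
G(Q) = 9 - 4*Q² (G(Q) = 9 - (Q + Q)² = 9 - (2*Q)² = 9 - 4*Q²)
-G(E) = -(9 - 4*586²) = -(9 - 4*343396) = -(9 - 1373584) = -1*(-1373575) = 1373575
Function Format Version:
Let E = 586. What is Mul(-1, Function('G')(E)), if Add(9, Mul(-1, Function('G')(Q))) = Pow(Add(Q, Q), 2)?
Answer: 1373575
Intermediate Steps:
Function('G')(Q) = Add(9, Mul(-4, Pow(Q, 2))) (Function('G')(Q) = Add(9, Mul(-1, Pow(Add(Q, Q), 2))) = Add(9, Mul(-1, Pow(Mul(2, Q), 2))) = Add(9, Mul(-1, Mul(4, Pow(Q, 2)))) = Add(9, Mul(-4, Pow(Q, 2))))
Mul(-1, Function('G')(E)) = Mul(-1, Add(9, Mul(-4, Pow(586, 2)))) = Mul(-1, Add(9, Mul(-4, 343396))) = Mul(-1, Add(9, -1373584)) = Mul(-1, -1373575) = 1373575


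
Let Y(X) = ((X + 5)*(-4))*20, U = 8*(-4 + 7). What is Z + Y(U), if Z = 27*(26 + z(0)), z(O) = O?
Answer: -1618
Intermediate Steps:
Z = 702 (Z = 27*(26 + 0) = 27*26 = 702)
U = 24 (U = 8*3 = 24)
Y(X) = -400 - 80*X (Y(X) = ((5 + X)*(-4))*20 = (-20 - 4*X)*20 = -400 - 80*X)
Z + Y(U) = 702 + (-400 - 80*24) = 702 + (-400 - 1920) = 702 - 2320 = -1618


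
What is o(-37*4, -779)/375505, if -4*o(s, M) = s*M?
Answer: -28823/375505 ≈ -0.076758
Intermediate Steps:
o(s, M) = -M*s/4 (o(s, M) = -s*M/4 = -M*s/4)
o(-37*4, -779)/375505 = -1/4*(-779)*(-37*4)/375505 = -1/4*(-779)*(-148)*(1/375505) = -28823*1/375505 = -28823/375505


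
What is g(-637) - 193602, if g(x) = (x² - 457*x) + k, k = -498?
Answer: 502778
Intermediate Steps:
g(x) = -498 + x² - 457*x (g(x) = (x² - 457*x) - 498 = -498 + x² - 457*x)
g(-637) - 193602 = (-498 + (-637)² - 457*(-637)) - 193602 = (-498 + 405769 + 291109) - 193602 = 696380 - 193602 = 502778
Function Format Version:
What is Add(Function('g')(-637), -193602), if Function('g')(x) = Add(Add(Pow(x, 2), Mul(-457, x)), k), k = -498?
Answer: 502778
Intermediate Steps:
Function('g')(x) = Add(-498, Pow(x, 2), Mul(-457, x)) (Function('g')(x) = Add(Add(Pow(x, 2), Mul(-457, x)), -498) = Add(-498, Pow(x, 2), Mul(-457, x)))
Add(Function('g')(-637), -193602) = Add(Add(-498, Pow(-637, 2), Mul(-457, -637)), -193602) = Add(Add(-498, 405769, 291109), -193602) = Add(696380, -193602) = 502778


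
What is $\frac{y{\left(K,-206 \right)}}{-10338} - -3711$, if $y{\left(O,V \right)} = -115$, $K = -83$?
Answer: $\frac{38364433}{10338} \approx 3711.0$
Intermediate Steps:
$\frac{y{\left(K,-206 \right)}}{-10338} - -3711 = - \frac{115}{-10338} - -3711 = \left(-115\right) \left(- \frac{1}{10338}\right) + 3711 = \frac{115}{10338} + 3711 = \frac{38364433}{10338}$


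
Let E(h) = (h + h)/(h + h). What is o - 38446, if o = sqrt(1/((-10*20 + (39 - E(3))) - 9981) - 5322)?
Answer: -38446 + I*sqrt(1241564081)/483 ≈ -38446.0 + 72.952*I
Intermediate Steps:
E(h) = 1 (E(h) = (2*h)/((2*h)) = (2*h)*(1/(2*h)) = 1)
o = I*sqrt(1241564081)/483 (o = sqrt(1/((-10*20 + (39 - 1*1)) - 9981) - 5322) = sqrt(1/((-200 + (39 - 1)) - 9981) - 5322) = sqrt(1/((-200 + 38) - 9981) - 5322) = sqrt(1/(-162 - 9981) - 5322) = sqrt(1/(-10143) - 5322) = sqrt(-1/10143 - 5322) = sqrt(-53981047/10143) = I*sqrt(1241564081)/483 ≈ 72.952*I)
o - 38446 = I*sqrt(1241564081)/483 - 38446 = -38446 + I*sqrt(1241564081)/483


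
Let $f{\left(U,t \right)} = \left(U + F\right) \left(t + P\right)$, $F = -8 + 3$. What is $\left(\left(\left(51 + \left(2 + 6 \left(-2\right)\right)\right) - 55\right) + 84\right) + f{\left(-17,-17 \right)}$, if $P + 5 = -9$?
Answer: $752$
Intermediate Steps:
$F = -5$
$P = -14$ ($P = -5 - 9 = -14$)
$f{\left(U,t \right)} = \left(-14 + t\right) \left(-5 + U\right)$ ($f{\left(U,t \right)} = \left(U - 5\right) \left(t - 14\right) = \left(-5 + U\right) \left(-14 + t\right) = \left(-14 + t\right) \left(-5 + U\right)$)
$\left(\left(\left(51 + \left(2 + 6 \left(-2\right)\right)\right) - 55\right) + 84\right) + f{\left(-17,-17 \right)} = \left(\left(\left(51 + \left(2 + 6 \left(-2\right)\right)\right) - 55\right) + 84\right) - -682 = \left(\left(\left(51 + \left(2 - 12\right)\right) - 55\right) + 84\right) + \left(70 + 238 + 85 + 289\right) = \left(\left(\left(51 - 10\right) - 55\right) + 84\right) + 682 = \left(\left(41 - 55\right) + 84\right) + 682 = \left(-14 + 84\right) + 682 = 70 + 682 = 752$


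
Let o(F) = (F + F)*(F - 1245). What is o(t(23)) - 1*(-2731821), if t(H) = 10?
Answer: 2707121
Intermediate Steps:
o(F) = 2*F*(-1245 + F) (o(F) = (2*F)*(-1245 + F) = 2*F*(-1245 + F))
o(t(23)) - 1*(-2731821) = 2*10*(-1245 + 10) - 1*(-2731821) = 2*10*(-1235) + 2731821 = -24700 + 2731821 = 2707121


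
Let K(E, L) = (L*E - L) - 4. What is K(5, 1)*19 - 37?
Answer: -37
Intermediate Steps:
K(E, L) = -4 - L + E*L (K(E, L) = (E*L - L) - 4 = (-L + E*L) - 4 = -4 - L + E*L)
K(5, 1)*19 - 37 = (-4 - 1*1 + 5*1)*19 - 37 = (-4 - 1 + 5)*19 - 37 = 0*19 - 37 = 0 - 37 = -37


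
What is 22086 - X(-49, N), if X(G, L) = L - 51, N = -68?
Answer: 22205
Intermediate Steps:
X(G, L) = -51 + L
22086 - X(-49, N) = 22086 - (-51 - 68) = 22086 - 1*(-119) = 22086 + 119 = 22205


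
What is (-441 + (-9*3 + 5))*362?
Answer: -167606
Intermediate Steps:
(-441 + (-9*3 + 5))*362 = (-441 + (-27 + 5))*362 = (-441 - 22)*362 = -463*362 = -167606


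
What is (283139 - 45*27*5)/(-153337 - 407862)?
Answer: -277064/561199 ≈ -0.49370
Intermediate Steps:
(283139 - 45*27*5)/(-153337 - 407862) = (283139 - 1215*5)/(-561199) = (283139 - 6075)*(-1/561199) = 277064*(-1/561199) = -277064/561199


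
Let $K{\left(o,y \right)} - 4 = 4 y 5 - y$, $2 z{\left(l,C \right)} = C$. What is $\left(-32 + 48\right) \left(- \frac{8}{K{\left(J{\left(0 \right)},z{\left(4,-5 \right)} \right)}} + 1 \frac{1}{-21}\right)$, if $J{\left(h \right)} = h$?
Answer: $\frac{1328}{609} \approx 2.1806$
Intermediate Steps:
$z{\left(l,C \right)} = \frac{C}{2}$
$K{\left(o,y \right)} = 4 + 19 y$ ($K{\left(o,y \right)} = 4 - \left(y - 4 y 5\right) = 4 + \left(20 y - y\right) = 4 + 19 y$)
$\left(-32 + 48\right) \left(- \frac{8}{K{\left(J{\left(0 \right)},z{\left(4,-5 \right)} \right)}} + 1 \frac{1}{-21}\right) = \left(-32 + 48\right) \left(- \frac{8}{4 + 19 \cdot \frac{1}{2} \left(-5\right)} + 1 \frac{1}{-21}\right) = 16 \left(- \frac{8}{4 + 19 \left(- \frac{5}{2}\right)} + 1 \left(- \frac{1}{21}\right)\right) = 16 \left(- \frac{8}{4 - \frac{95}{2}} - \frac{1}{21}\right) = 16 \left(- \frac{8}{- \frac{87}{2}} - \frac{1}{21}\right) = 16 \left(\left(-8\right) \left(- \frac{2}{87}\right) - \frac{1}{21}\right) = 16 \left(\frac{16}{87} - \frac{1}{21}\right) = 16 \cdot \frac{83}{609} = \frac{1328}{609}$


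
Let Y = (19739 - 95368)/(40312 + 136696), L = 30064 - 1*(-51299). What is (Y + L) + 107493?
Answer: 33428947219/177008 ≈ 1.8886e+5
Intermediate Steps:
L = 81363 (L = 30064 + 51299 = 81363)
Y = -75629/177008 ≈ -0.42726
(Y + L) + 107493 = (-75629/177008 + 81363) + 107493 = 14401826275/177008 + 107493 = 33428947219/177008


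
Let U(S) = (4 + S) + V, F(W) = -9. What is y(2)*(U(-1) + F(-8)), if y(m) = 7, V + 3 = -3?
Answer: -84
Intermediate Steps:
V = -6 (V = -3 - 3 = -6)
U(S) = -2 + S (U(S) = (4 + S) - 6 = -2 + S)
y(2)*(U(-1) + F(-8)) = 7*((-2 - 1) - 9) = 7*(-3 - 9) = 7*(-12) = -84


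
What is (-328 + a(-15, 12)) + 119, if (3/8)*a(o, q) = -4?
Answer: -659/3 ≈ -219.67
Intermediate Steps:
a(o, q) = -32/3 (a(o, q) = (8/3)*(-4) = -32/3)
(-328 + a(-15, 12)) + 119 = (-328 - 32/3) + 119 = -1016/3 + 119 = -659/3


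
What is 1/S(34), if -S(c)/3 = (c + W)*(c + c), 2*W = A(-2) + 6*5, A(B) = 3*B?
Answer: -1/9384 ≈ -0.00010656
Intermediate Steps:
W = 12 (W = (3*(-2) + 6*5)/2 = (-6 + 30)/2 = (½)*24 = 12)
S(c) = -6*c*(12 + c) (S(c) = -3*(c + 12)*(c + c) = -3*(12 + c)*2*c = -6*c*(12 + c))
1/S(34) = 1/(-6*34*(12 + 34)) = 1/(-6*34*46) = 1/(-9384) = -1/9384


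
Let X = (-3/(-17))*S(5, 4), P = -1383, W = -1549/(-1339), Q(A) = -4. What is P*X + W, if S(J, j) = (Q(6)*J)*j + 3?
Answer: 427800680/22763 ≈ 18794.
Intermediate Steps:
S(J, j) = 3 - 4*J*j (S(J, j) = (-4*J)*j + 3 = -4*J*j + 3 = 3 - 4*J*j)
W = 1549/1339 (W = -1549*(-1/1339) = 1549/1339 ≈ 1.1568)
X = -231/17 (X = (-3/(-17))*(3 - 4*5*4) = (-3*(-1/17))*(3 - 80) = (3/17)*(-77) = -231/17 ≈ -13.588)
P*X + W = -1383*(-231/17) + 1549/1339 = 319473/17 + 1549/1339 = 427800680/22763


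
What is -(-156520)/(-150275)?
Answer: -31304/30055 ≈ -1.0416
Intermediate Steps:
-(-156520)/(-150275) = -(-156520)*(-1)/150275 = -1*31304/30055 = -31304/30055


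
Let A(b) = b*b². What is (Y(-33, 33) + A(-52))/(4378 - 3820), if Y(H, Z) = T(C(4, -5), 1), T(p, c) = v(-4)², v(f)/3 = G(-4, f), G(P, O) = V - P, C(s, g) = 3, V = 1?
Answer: -140383/558 ≈ -251.58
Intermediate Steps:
G(P, O) = 1 - P
v(f) = 15 (v(f) = 3*(1 - 1*(-4)) = 3*(1 + 4) = 3*5 = 15)
T(p, c) = 225 (T(p, c) = 15² = 225)
A(b) = b³
Y(H, Z) = 225
(Y(-33, 33) + A(-52))/(4378 - 3820) = (225 + (-52)³)/(4378 - 3820) = (225 - 140608)/558 = -140383*1/558 = -140383/558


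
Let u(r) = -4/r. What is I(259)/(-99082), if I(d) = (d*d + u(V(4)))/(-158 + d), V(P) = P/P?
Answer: -67077/10007282 ≈ -0.0067028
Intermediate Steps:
V(P) = 1
I(d) = (-4 + d²)/(-158 + d) (I(d) = (d*d - 4/1)/(-158 + d) = (d² - 4*1)/(-158 + d) = (d² - 4)/(-158 + d) = (-4 + d²)/(-158 + d))
I(259)/(-99082) = ((-4 + 259²)/(-158 + 259))/(-99082) = ((-4 + 67081)/101)*(-1/99082) = ((1/101)*67077)*(-1/99082) = (67077/101)*(-1/99082) = -67077/10007282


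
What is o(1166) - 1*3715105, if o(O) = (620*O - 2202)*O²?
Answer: 979852766103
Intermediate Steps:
o(O) = O²*(-2202 + 620*O) (o(O) = (-2202 + 620*O)*O² = O²*(-2202 + 620*O))
o(1166) - 1*3715105 = 1166²*(-2202 + 620*1166) - 1*3715105 = 1359556*(-2202 + 722920) - 3715105 = 1359556*720718 - 3715105 = 979856481208 - 3715105 = 979852766103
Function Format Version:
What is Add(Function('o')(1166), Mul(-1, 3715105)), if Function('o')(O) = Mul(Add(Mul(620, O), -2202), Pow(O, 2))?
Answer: 979852766103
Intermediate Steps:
Function('o')(O) = Mul(Pow(O, 2), Add(-2202, Mul(620, O))) (Function('o')(O) = Mul(Add(-2202, Mul(620, O)), Pow(O, 2)) = Mul(Pow(O, 2), Add(-2202, Mul(620, O))))
Add(Function('o')(1166), Mul(-1, 3715105)) = Add(Mul(Pow(1166, 2), Add(-2202, Mul(620, 1166))), Mul(-1, 3715105)) = Add(Mul(1359556, Add(-2202, 722920)), -3715105) = Add(Mul(1359556, 720718), -3715105) = Add(979856481208, -3715105) = 979852766103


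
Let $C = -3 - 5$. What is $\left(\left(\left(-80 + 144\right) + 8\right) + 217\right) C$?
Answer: $-2312$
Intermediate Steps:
$C = -8$ ($C = -3 - 5 = -8$)
$\left(\left(\left(-80 + 144\right) + 8\right) + 217\right) C = \left(\left(\left(-80 + 144\right) + 8\right) + 217\right) \left(-8\right) = \left(\left(64 + 8\right) + 217\right) \left(-8\right) = \left(72 + 217\right) \left(-8\right) = 289 \left(-8\right) = -2312$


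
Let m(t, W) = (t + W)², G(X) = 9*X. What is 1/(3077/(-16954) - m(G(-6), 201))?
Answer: -16954/366362063 ≈ -4.6277e-5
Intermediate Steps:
m(t, W) = (W + t)²
1/(3077/(-16954) - m(G(-6), 201)) = 1/(3077/(-16954) - (201 + 9*(-6))²) = 1/(3077*(-1/16954) - (201 - 54)²) = 1/(-3077/16954 - 1*147²) = 1/(-3077/16954 - 1*21609) = 1/(-3077/16954 - 21609) = 1/(-366362063/16954) = -16954/366362063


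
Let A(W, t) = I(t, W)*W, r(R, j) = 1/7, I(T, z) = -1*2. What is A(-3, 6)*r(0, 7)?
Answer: 6/7 ≈ 0.85714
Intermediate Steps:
I(T, z) = -2
r(R, j) = ⅐
A(W, t) = -2*W
A(-3, 6)*r(0, 7) = -2*(-3)*(⅐) = 6*(⅐) = 6/7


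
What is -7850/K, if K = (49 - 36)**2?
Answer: -7850/169 ≈ -46.450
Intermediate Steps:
K = 169 (K = 13**2 = 169)
-7850/K = -7850/169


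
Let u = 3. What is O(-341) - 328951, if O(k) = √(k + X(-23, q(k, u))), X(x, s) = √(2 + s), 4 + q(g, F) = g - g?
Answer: -328951 + √(-341 + I*√2) ≈ -3.2895e+5 + 18.466*I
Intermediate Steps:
q(g, F) = -4 (q(g, F) = -4 + (g - g) = -4 + 0 = -4)
O(k) = √(k + I*√2) (O(k) = √(k + √(2 - 4)) = √(k + √(-2)) = √(k + I*√2))
O(-341) - 328951 = √(-341 + I*√2) - 328951 = -328951 + √(-341 + I*√2)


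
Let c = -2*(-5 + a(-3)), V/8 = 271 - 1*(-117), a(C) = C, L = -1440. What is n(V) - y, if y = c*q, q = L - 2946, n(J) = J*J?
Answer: 9704992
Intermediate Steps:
V = 3104 (V = 8*(271 - 1*(-117)) = 8*(271 + 117) = 8*388 = 3104)
c = 16 (c = -2*(-5 - 3) = -2*(-8) = 16)
n(J) = J²
q = -4386 (q = -1440 - 2946 = -4386)
y = -70176 (y = 16*(-4386) = -70176)
n(V) - y = 3104² - 1*(-70176) = 9634816 + 70176 = 9704992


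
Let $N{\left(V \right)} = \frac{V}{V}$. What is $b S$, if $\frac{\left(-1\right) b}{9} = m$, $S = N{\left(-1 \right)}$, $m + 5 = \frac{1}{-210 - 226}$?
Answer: $\frac{19629}{436} \approx 45.021$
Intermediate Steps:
$m = - \frac{2181}{436}$ ($m = -5 + \frac{1}{-210 - 226} = -5 + \frac{1}{-436} = -5 - \frac{1}{436} = - \frac{2181}{436} \approx -5.0023$)
$N{\left(V \right)} = 1$
$S = 1$
$b = \frac{19629}{436}$ ($b = \left(-9\right) \left(- \frac{2181}{436}\right) = \frac{19629}{436} \approx 45.021$)
$b S = \frac{19629}{436} \cdot 1 = \frac{19629}{436}$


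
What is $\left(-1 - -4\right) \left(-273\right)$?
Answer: $-819$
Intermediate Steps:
$\left(-1 - -4\right) \left(-273\right) = \left(-1 + 4\right) \left(-273\right) = 3 \left(-273\right) = -819$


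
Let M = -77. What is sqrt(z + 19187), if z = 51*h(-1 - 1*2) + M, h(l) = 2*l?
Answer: 2*sqrt(4701) ≈ 137.13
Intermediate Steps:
z = -383 (z = 51*(2*(-1 - 1*2)) - 77 = 51*(2*(-1 - 2)) - 77 = 51*(2*(-3)) - 77 = 51*(-6) - 77 = -306 - 77 = -383)
sqrt(z + 19187) = sqrt(-383 + 19187) = sqrt(18804) = 2*sqrt(4701)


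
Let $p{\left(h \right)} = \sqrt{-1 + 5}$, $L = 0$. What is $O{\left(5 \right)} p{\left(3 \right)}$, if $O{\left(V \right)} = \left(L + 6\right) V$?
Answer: $60$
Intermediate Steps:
$p{\left(h \right)} = 2$ ($p{\left(h \right)} = \sqrt{4} = 2$)
$O{\left(V \right)} = 6 V$ ($O{\left(V \right)} = \left(0 + 6\right) V = 6 V$)
$O{\left(5 \right)} p{\left(3 \right)} = 6 \cdot 5 \cdot 2 = 30 \cdot 2 = 60$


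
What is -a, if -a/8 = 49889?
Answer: 399112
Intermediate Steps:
a = -399112 (a = -8*49889 = -399112)
-a = -1*(-399112) = 399112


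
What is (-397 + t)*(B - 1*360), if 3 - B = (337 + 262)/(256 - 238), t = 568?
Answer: -133475/2 ≈ -66738.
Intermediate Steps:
B = -545/18 (B = 3 - (337 + 262)/(256 - 238) = 3 - 599/18 = -545/18 ≈ -30.278)
(-397 + t)*(B - 1*360) = (-397 + 568)*(-545/18 - 1*360) = 171*(-545/18 - 360) = 171*(-7025/18) = -133475/2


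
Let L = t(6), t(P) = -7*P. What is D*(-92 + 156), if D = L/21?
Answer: -128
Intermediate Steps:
L = -42 (L = -7*6 = -42)
D = -2 (D = -42/21 = -42*1/21 = -2)
D*(-92 + 156) = -2*(-92 + 156) = -2*64 = -128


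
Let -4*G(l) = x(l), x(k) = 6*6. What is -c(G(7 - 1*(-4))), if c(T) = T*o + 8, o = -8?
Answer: -80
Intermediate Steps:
x(k) = 36
G(l) = -9 (G(l) = -1/4*36 = -9)
c(T) = 8 - 8*T (c(T) = T*(-8) + 8 = -8*T + 8 = 8 - 8*T)
-c(G(7 - 1*(-4))) = -(8 - 8*(-9)) = -(8 + 72) = -1*80 = -80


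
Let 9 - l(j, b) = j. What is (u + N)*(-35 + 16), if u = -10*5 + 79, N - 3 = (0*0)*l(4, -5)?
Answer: -608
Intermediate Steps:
l(j, b) = 9 - j
N = 3 (N = 3 + (0*0)*(9 - 1*4) = 3 + 0*(9 - 4) = 3 + 0*5 = 3 + 0 = 3)
u = 29 (u = -50 + 79 = 29)
(u + N)*(-35 + 16) = (29 + 3)*(-35 + 16) = 32*(-19) = -608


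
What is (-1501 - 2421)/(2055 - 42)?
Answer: -3922/2013 ≈ -1.9483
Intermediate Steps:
(-1501 - 2421)/(2055 - 42) = -3922/2013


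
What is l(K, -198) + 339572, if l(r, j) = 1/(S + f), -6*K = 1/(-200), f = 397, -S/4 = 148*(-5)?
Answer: 1139943205/3357 ≈ 3.3957e+5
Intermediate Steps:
S = 2960 (S = -592*(-5) = -4*(-740) = 2960)
K = 1/1200 (K = -1/6/(-200) = -1/6*(-1/200) = 1/1200 ≈ 0.00083333)
l(r, j) = 1/3357 (l(r, j) = 1/(2960 + 397) = 1/3357)
l(K, -198) + 339572 = 1/3357 + 339572 = 1139943205/3357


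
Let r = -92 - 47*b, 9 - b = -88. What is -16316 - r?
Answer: -11665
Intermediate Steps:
b = 97 (b = 9 - 1*(-88) = 9 + 88 = 97)
r = -4651 (r = -92 - 47*97 = -92 - 4559 = -4651)
-16316 - r = -16316 - 1*(-4651) = -16316 + 4651 = -11665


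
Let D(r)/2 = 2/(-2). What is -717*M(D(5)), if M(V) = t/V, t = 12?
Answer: 4302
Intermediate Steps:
D(r) = -2 (D(r) = 2*(2/(-2)) = 2*(2*(-½)) = 2*(-1) = -2)
M(V) = 12/V
-717*M(D(5)) = -8604/(-2) = -8604*(-1)/2 = -717*(-6) = 4302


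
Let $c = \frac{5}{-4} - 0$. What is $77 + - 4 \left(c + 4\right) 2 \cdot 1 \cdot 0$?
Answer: $77$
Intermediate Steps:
$c = - \frac{5}{4}$ ($c = 5 \left(- \frac{1}{4}\right) + 0 = - \frac{5}{4} + 0 = - \frac{5}{4} \approx -1.25$)
$77 + - 4 \left(c + 4\right) 2 \cdot 1 \cdot 0 = 77 + - 4 \left(- \frac{5}{4} + 4\right) 2 \cdot 1 \cdot 0 = 77 + \left(-4\right) \frac{11}{4} \cdot 2 \cdot 0 = 77 - 0 = 77 + 0 = 77$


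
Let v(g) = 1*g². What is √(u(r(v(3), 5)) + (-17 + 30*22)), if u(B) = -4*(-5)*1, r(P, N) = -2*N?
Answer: √663 ≈ 25.749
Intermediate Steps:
v(g) = g²
u(B) = 20 (u(B) = 20*1 = 20)
√(u(r(v(3), 5)) + (-17 + 30*22)) = √(20 + (-17 + 30*22)) = √(20 + (-17 + 660)) = √(20 + 643) = √663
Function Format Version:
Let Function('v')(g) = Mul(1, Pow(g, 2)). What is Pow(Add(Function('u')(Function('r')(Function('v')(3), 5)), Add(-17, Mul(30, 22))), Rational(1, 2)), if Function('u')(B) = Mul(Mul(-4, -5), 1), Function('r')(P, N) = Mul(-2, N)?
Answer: Pow(663, Rational(1, 2)) ≈ 25.749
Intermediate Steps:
Function('v')(g) = Pow(g, 2)
Function('u')(B) = 20 (Function('u')(B) = Mul(20, 1) = 20)
Pow(Add(Function('u')(Function('r')(Function('v')(3), 5)), Add(-17, Mul(30, 22))), Rational(1, 2)) = Pow(Add(20, Add(-17, Mul(30, 22))), Rational(1, 2)) = Pow(Add(20, Add(-17, 660)), Rational(1, 2)) = Pow(Add(20, 643), Rational(1, 2)) = Pow(663, Rational(1, 2))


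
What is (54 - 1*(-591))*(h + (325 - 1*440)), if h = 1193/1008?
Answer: -24666305/336 ≈ -73412.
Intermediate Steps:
h = 1193/1008 (h = 1193*(1/1008) = 1193/1008 ≈ 1.1835)
(54 - 1*(-591))*(h + (325 - 1*440)) = (54 - 1*(-591))*(1193/1008 + (325 - 1*440)) = (54 + 591)*(1193/1008 + (325 - 440)) = 645*(1193/1008 - 115) = 645*(-114727/1008) = -24666305/336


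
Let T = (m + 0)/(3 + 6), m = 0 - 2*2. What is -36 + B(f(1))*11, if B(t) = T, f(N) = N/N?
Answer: -368/9 ≈ -40.889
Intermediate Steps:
m = -4 (m = 0 - 4 = -4)
f(N) = 1
T = -4/9 (T = (-4 + 0)/(3 + 6) = -4/9 ≈ -0.44444)
B(t) = -4/9
-36 + B(f(1))*11 = -36 - 4/9*11 = -36 - 44/9 = -368/9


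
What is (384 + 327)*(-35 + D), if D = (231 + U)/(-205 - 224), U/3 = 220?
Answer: -342702/13 ≈ -26362.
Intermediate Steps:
U = 660 (U = 3*220 = 660)
D = -27/13 (D = (231 + 660)/(-205 - 224) = 891/(-429) = 891*(-1/429) = -27/13 ≈ -2.0769)
(384 + 327)*(-35 + D) = (384 + 327)*(-35 - 27/13) = 711*(-482/13) = -342702/13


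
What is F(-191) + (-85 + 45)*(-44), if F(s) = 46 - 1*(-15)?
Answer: 1821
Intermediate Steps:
F(s) = 61 (F(s) = 46 + 15 = 61)
F(-191) + (-85 + 45)*(-44) = 61 + (-85 + 45)*(-44) = 61 - 40*(-44) = 61 + 1760 = 1821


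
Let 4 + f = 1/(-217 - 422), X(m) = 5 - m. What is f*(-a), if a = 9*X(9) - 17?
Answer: -135521/639 ≈ -212.08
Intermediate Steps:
a = -53 (a = 9*(5 - 1*9) - 17 = 9*(5 - 9) - 17 = 9*(-4) - 17 = -36 - 17 = -53)
f = -2557/639 (f = -4 + 1/(-217 - 422) = -4 + 1/(-639) = -4 - 1/639 = -2557/639 ≈ -4.0016)
f*(-a) = -(-2557)*(-53)/639 = -2557/639*53 = -135521/639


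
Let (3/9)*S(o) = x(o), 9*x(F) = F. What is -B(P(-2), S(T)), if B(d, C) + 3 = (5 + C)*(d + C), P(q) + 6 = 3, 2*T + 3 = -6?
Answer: 75/4 ≈ 18.750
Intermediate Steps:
T = -9/2 (T = -3/2 + (1/2)*(-6) = -3/2 - 3 = -9/2 ≈ -4.5000)
P(q) = -3 (P(q) = -6 + 3 = -3)
x(F) = F/9
S(o) = o/3 (S(o) = 3*(o/9) = o/3)
B(d, C) = -3 + (5 + C)*(C + d) (B(d, C) = -3 + (5 + C)*(d + C) = -3 + (5 + C)*(C + d))
-B(P(-2), S(T)) = -(-3 + ((1/3)*(-9/2))**2 + 5*((1/3)*(-9/2)) + 5*(-3) + ((1/3)*(-9/2))*(-3)) = -(-3 + (-3/2)**2 + 5*(-3/2) - 15 - 3/2*(-3)) = -(-3 + 9/4 - 15/2 - 15 + 9/2) = -1*(-75/4) = 75/4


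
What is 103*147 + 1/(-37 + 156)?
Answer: 1801780/119 ≈ 15141.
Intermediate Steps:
103*147 + 1/(-37 + 156) = 15141 + 1/119 = 1801780/119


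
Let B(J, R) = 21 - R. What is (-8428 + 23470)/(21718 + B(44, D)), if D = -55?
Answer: 7521/10897 ≈ 0.69019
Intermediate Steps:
(-8428 + 23470)/(21718 + B(44, D)) = (-8428 + 23470)/(21718 + (21 - 1*(-55))) = 15042/(21718 + (21 + 55)) = 15042/(21718 + 76) = 15042/21794 = 15042*(1/21794) = 7521/10897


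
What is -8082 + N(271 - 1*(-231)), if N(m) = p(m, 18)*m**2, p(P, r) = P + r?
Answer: 131033998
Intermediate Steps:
N(m) = m**2*(18 + m) (N(m) = (m + 18)*m**2 = (18 + m)*m**2 = m**2*(18 + m))
-8082 + N(271 - 1*(-231)) = -8082 + (271 - 1*(-231))**2*(18 + (271 - 1*(-231))) = -8082 + (271 + 231)**2*(18 + (271 + 231)) = -8082 + 502**2*(18 + 502) = -8082 + 252004*520 = -8082 + 131042080 = 131033998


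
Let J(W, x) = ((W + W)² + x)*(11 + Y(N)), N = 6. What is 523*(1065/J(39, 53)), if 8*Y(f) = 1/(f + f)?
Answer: 53471520/6486809 ≈ 8.2431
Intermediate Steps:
Y(f) = 1/(16*f) (Y(f) = 1/(8*(f + f)) = 1/(8*((2*f))) = (1/(2*f))/8 = 1/(16*f))
J(W, x) = 1057*W²/24 + 1057*x/96 (J(W, x) = ((W + W)² + x)*(11 + (1/16)/6) = ((2*W)² + x)*(11 + (1/16)*(⅙)) = (4*W² + x)*(11 + 1/96) = (x + 4*W²)*(1057/96) = 1057*W²/24 + 1057*x/96)
523*(1065/J(39, 53)) = 523*(1065/((1057/24)*39² + (1057/96)*53)) = 523*(1065/((1057/24)*1521 + 56021/96)) = 523*(1065/(535899/8 + 56021/96)) = 523*(1065/(6486809/96)) = 523*(1065*(96/6486809)) = 523*(102240/6486809) = 53471520/6486809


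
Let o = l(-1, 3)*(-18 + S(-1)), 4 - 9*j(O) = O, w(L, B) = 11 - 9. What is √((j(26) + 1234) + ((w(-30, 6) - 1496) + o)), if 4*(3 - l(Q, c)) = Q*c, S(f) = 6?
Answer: I*√2767/3 ≈ 17.534*I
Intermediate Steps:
w(L, B) = 2
j(O) = 4/9 - O/9
l(Q, c) = 3 - Q*c/4
o = -45 (o = (3 - ¼*(-1)*3)*(-18 + 6) = (3 + ¾)*(-12) = (15/4)*(-12) = -45)
√((j(26) + 1234) + ((w(-30, 6) - 1496) + o)) = √(((4/9 - ⅑*26) + 1234) + ((2 - 1496) - 45)) = √(((4/9 - 26/9) + 1234) + (-1494 - 45)) = √((-22/9 + 1234) - 1539) = √(11084/9 - 1539) = √(-2767/9) = I*√2767/3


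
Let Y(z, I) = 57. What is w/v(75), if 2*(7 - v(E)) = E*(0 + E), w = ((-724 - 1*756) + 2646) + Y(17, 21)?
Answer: -2446/5611 ≈ -0.43593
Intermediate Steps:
w = 1223 (w = ((-724 - 1*756) + 2646) + 57 = ((-724 - 756) + 2646) + 57 = (-1480 + 2646) + 57 = 1166 + 57 = 1223)
v(E) = 7 - E²/2 (v(E) = 7 - E*(0 + E)/2 = 7 - E*E/2 = 7 - E²/2)
w/v(75) = 1223/(7 - ½*75²) = 1223/(7 - ½*5625) = 1223/(7 - 5625/2) = 1223/(-5611/2) = 1223*(-2/5611) = -2446/5611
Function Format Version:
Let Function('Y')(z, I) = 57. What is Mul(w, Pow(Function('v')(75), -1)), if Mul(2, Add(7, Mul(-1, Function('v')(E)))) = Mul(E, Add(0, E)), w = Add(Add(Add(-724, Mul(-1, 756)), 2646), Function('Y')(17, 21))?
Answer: Rational(-2446, 5611) ≈ -0.43593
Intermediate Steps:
w = 1223 (w = Add(Add(Add(-724, Mul(-1, 756)), 2646), 57) = Add(Add(Add(-724, -756), 2646), 57) = Add(Add(-1480, 2646), 57) = Add(1166, 57) = 1223)
Function('v')(E) = Add(7, Mul(Rational(-1, 2), Pow(E, 2))) (Function('v')(E) = Add(7, Mul(Rational(-1, 2), Mul(E, Add(0, E)))) = Add(7, Mul(Rational(-1, 2), Mul(E, E))) = Add(7, Mul(Rational(-1, 2), Pow(E, 2))))
Mul(w, Pow(Function('v')(75), -1)) = Mul(1223, Pow(Add(7, Mul(Rational(-1, 2), Pow(75, 2))), -1)) = Mul(1223, Pow(Add(7, Mul(Rational(-1, 2), 5625)), -1)) = Mul(1223, Pow(Add(7, Rational(-5625, 2)), -1)) = Mul(1223, Pow(Rational(-5611, 2), -1)) = Mul(1223, Rational(-2, 5611)) = Rational(-2446, 5611)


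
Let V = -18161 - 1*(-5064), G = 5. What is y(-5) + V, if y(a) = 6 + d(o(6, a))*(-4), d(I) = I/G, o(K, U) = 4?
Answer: -65471/5 ≈ -13094.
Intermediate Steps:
V = -13097 (V = -18161 + 5064 = -13097)
d(I) = I/5
y(a) = 14/5 (y(a) = 6 + ((1/5)*4)*(-4) = 6 + (4/5)*(-4) = 6 - 16/5 = 14/5)
y(-5) + V = 14/5 - 13097 = -65471/5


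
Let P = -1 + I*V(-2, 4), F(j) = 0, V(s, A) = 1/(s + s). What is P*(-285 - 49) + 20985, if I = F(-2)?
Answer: 21319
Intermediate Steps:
V(s, A) = 1/(2*s)
I = 0
P = -1 (P = -1 + 0*((½)/(-2)) = -1 + 0*((½)*(-½)) = -1 + 0*(-¼) = -1 + 0 = -1)
P*(-285 - 49) + 20985 = -(-285 - 49) + 20985 = -1*(-334) + 20985 = 334 + 20985 = 21319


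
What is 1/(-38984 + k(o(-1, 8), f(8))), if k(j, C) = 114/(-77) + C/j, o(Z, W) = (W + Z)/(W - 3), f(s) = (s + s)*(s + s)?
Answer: -77/2987802 ≈ -2.5771e-5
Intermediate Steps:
f(s) = 4*s² (f(s) = (2*s)*(2*s) = 4*s²)
o(Z, W) = (W + Z)/(-3 + W)
k(j, C) = -114/77 + C/j (k(j, C) = 114*(-1/77) + C/j = -114/77 + C/j)
1/(-38984 + k(o(-1, 8), f(8))) = 1/(-38984 + (-114/77 + (4*8²)/(((8 - 1)/(-3 + 8))))) = 1/(-38984 + (-114/77 + (4*64)/((7/5)))) = 1/(-38984 + (-114/77 + 256/(((⅕)*7)))) = 1/(-38984 + (-114/77 + 256/(7/5))) = 1/(-38984 + (-114/77 + 256*(5/7))) = 1/(-38984 + (-114/77 + 1280/7)) = 1/(-38984 + 13966/77) = 1/(-2987802/77) = -77/2987802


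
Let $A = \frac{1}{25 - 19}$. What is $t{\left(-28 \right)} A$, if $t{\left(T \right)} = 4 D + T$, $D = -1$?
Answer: $- \frac{16}{3} \approx -5.3333$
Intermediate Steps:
$A = \frac{1}{6} \approx 0.16667$
$t{\left(T \right)} = -4 + T$ ($t{\left(T \right)} = 4 \left(-1\right) + T = -4 + T$)
$t{\left(-28 \right)} A = \left(-4 - 28\right) \frac{1}{6} = \left(-32\right) \frac{1}{6} = - \frac{16}{3}$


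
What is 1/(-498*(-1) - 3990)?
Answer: -1/3492 ≈ -0.00028637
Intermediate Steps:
1/(-498*(-1) - 3990) = 1/(498 - 3990) = 1/(-3492) = -1/3492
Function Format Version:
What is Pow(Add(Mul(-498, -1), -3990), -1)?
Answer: Rational(-1, 3492) ≈ -0.00028637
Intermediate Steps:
Pow(Add(Mul(-498, -1), -3990), -1) = Pow(Add(498, -3990), -1) = Pow(-3492, -1) = Rational(-1, 3492)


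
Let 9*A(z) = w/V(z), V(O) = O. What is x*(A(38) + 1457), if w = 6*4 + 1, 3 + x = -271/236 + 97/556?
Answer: -32479934101/5609484 ≈ -5790.2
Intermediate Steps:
x = -65179/16402 (x = -3 + (-271/236 + 97/556) = -3 - 15973/16402 = -65179/16402 ≈ -3.9738)
w = 25 (w = 24 + 1 = 25)
A(z) = 25/(9*z) (A(z) = (25/z)/9 = 25/(9*z))
x*(A(38) + 1457) = -65179*((25/9)/38 + 1457)/16402 = -65179*((25/9)*(1/38) + 1457)/16402 = -65179*(25/342 + 1457)/16402 = -65179/16402*498319/342 = -32479934101/5609484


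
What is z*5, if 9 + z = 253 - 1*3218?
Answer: -14870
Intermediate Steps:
z = -2974 (z = -9 + (253 - 1*3218) = -9 + (253 - 3218) = -9 - 2965 = -2974)
z*5 = -2974*5 = -14870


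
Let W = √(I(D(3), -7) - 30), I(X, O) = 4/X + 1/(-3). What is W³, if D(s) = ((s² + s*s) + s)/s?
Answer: -15625*I*√21/441 ≈ -162.36*I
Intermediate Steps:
D(s) = (s + 2*s²)/s (D(s) = ((s² + s²) + s)/s = (2*s² + s)/s = (s + 2*s²)/s)
I(X, O) = -⅓ + 4/X (I(X, O) = 4/X + 1*(-⅓) = 4/X - ⅓ = -⅓ + 4/X)
W = 25*I*√21/21 (W = √((12 - (1 + 2*3))/(3*(1 + 2*3)) - 30) = √((12 - (1 + 6))/(3*(1 + 6)) - 30) = √((⅓)*(12 - 1*7)/7 - 30) = √((⅓)*(⅐)*(12 - 7) - 30) = √((⅓)*(⅐)*5 - 30) = √(5/21 - 30) = √(-625/21) = 25*I*√21/21 ≈ 5.4554*I)
W³ = (25*I*√21/21)³ = -15625*I*√21/441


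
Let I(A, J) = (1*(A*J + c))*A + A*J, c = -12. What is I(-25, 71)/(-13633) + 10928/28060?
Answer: -263698144/95635495 ≈ -2.7573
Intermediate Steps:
I(A, J) = A*J + A*(-12 + A*J) (I(A, J) = (1*(A*J - 12))*A + A*J = (1*(-12 + A*J))*A + A*J = (-12 + A*J)*A + A*J = A*(-12 + A*J) + A*J = A*J + A*(-12 + A*J))
I(-25, 71)/(-13633) + 10928/28060 = -25*(-12 + 71 - 25*71)/(-13633) + 10928/28060 = -25*(-12 + 71 - 1775)*(-1/13633) + 10928*(1/28060) = -25*(-1716)*(-1/13633) + 2732/7015 = 42900*(-1/13633) + 2732/7015 = -42900/13633 + 2732/7015 = -263698144/95635495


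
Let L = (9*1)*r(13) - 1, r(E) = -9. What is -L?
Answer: 82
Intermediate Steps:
L = -82 (L = (9*1)*(-9) - 1 = 9*(-9) - 1 = -81 - 1 = -82)
-L = -1*(-82) = 82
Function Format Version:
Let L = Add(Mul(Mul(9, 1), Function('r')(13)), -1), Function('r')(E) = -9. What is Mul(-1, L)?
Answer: 82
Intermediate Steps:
L = -82 (L = Add(Mul(Mul(9, 1), -9), -1) = Add(Mul(9, -9), -1) = Add(-81, -1) = -82)
Mul(-1, L) = Mul(-1, -82) = 82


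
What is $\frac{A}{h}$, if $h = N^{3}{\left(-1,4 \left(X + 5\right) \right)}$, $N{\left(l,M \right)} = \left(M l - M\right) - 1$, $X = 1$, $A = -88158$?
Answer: $\frac{12594}{16807} \approx 0.74933$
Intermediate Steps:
$N{\left(l,M \right)} = -1 - M + M l$ ($N{\left(l,M \right)} = \left(- M + M l\right) - 1 = -1 - M + M l$)
$h = -117649$ ($h = \left(-1 - 4 \left(1 + 5\right) + 4 \left(1 + 5\right) \left(-1\right)\right)^{3} = \left(-1 - 4 \cdot 6 + 4 \cdot 6 \left(-1\right)\right)^{3} = \left(-1 - 24 + 24 \left(-1\right)\right)^{3} = \left(-1 - 24 - 24\right)^{3} = \left(-49\right)^{3} = -117649$)
$\frac{A}{h} = - \frac{88158}{-117649} = \left(-88158\right) \left(- \frac{1}{117649}\right) = \frac{12594}{16807}$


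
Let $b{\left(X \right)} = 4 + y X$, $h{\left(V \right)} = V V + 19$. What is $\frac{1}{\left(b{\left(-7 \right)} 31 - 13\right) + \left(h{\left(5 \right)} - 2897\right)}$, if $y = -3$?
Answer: $- \frac{1}{2091} \approx -0.00047824$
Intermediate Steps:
$h{\left(V \right)} = 19 + V^{2}$ ($h{\left(V \right)} = V^{2} + 19 = 19 + V^{2}$)
$b{\left(X \right)} = 4 - 3 X$
$\frac{1}{\left(b{\left(-7 \right)} 31 - 13\right) + \left(h{\left(5 \right)} - 2897\right)} = \frac{1}{\left(\left(4 - -21\right) 31 - 13\right) - \left(2878 - 25\right)} = \frac{1}{\left(\left(4 + 21\right) 31 - 13\right) + \left(\left(19 + 25\right) - 2897\right)} = \frac{1}{\left(25 \cdot 31 - 13\right) + \left(44 - 2897\right)} = \frac{1}{\left(775 - 13\right) - 2853} = \frac{1}{762 - 2853} = \frac{1}{-2091} = - \frac{1}{2091}$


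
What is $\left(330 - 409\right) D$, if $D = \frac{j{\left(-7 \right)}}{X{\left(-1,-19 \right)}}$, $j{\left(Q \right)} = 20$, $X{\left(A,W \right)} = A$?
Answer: $1580$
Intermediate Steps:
$D = -20$ ($D = \frac{20}{-1} = 20 \left(-1\right) = -20$)
$\left(330 - 409\right) D = \left(330 - 409\right) \left(-20\right) = \left(-79\right) \left(-20\right) = 1580$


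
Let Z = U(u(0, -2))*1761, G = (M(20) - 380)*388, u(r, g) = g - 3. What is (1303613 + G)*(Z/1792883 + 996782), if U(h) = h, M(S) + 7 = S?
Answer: 2075226569814994117/1792883 ≈ 1.1575e+12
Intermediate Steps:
u(r, g) = -3 + g
M(S) = -7 + S
G = -142396 (G = ((-7 + 20) - 380)*388 = (13 - 380)*388 = -367*388 = -142396)
Z = -8805 (Z = (-3 - 2)*1761 = -5*1761 = -8805)
(1303613 + G)*(Z/1792883 + 996782) = (1303613 - 142396)*(-8805/1792883 + 996782) = 1161217*(-8805*1/1792883 + 996782) = 1161217*(-8805/1792883 + 996782) = 1161217*(1787113493701/1792883) = 2075226569814994117/1792883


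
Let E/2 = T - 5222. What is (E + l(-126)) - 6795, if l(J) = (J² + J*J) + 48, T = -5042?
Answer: 4477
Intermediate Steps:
E = -20528 (E = 2*(-5042 - 5222) = 2*(-10264) = -20528)
l(J) = 48 + 2*J² (l(J) = (J² + J²) + 48 = 2*J² + 48 = 48 + 2*J²)
(E + l(-126)) - 6795 = (-20528 + (48 + 2*(-126)²)) - 6795 = (-20528 + (48 + 2*15876)) - 6795 = (-20528 + (48 + 31752)) - 6795 = (-20528 + 31800) - 6795 = 11272 - 6795 = 4477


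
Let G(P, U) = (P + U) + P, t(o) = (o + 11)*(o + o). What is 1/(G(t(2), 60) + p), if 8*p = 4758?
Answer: 4/3035 ≈ 0.0013180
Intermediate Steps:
t(o) = 2*o*(11 + o) (t(o) = (11 + o)*(2*o) = 2*o*(11 + o))
p = 2379/4 (p = (⅛)*4758 = 2379/4 ≈ 594.75)
G(P, U) = U + 2*P
1/(G(t(2), 60) + p) = 1/((60 + 2*(2*2*(11 + 2))) + 2379/4) = 1/((60 + 2*(2*2*13)) + 2379/4) = 1/((60 + 2*52) + 2379/4) = 1/((60 + 104) + 2379/4) = 1/(164 + 2379/4) = 1/(3035/4) = 4/3035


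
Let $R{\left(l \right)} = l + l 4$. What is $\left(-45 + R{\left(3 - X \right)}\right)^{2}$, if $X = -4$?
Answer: $100$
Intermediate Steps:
$R{\left(l \right)} = 5 l$ ($R{\left(l \right)} = l + 4 l = 5 l$)
$\left(-45 + R{\left(3 - X \right)}\right)^{2} = \left(-45 + 5 \left(3 - -4\right)\right)^{2} = \left(-45 + 5 \left(3 + 4\right)\right)^{2} = \left(-45 + 5 \cdot 7\right)^{2} = \left(-45 + 35\right)^{2} = \left(-10\right)^{2} = 100$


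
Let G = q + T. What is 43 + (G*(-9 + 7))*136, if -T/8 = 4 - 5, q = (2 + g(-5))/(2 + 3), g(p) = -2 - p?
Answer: -2405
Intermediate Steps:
q = 1 (q = (2 + (-2 - 1*(-5)))/(2 + 3) = (2 + (-2 + 5))/5 = (2 + 3)*(1/5) = 5*(1/5) = 1)
T = 8 (T = -8*(4 - 5) = -8*(-1) = 8)
G = 9 (G = 1 + 8 = 9)
43 + (G*(-9 + 7))*136 = 43 + (9*(-9 + 7))*136 = 43 + (9*(-2))*136 = 43 - 18*136 = 43 - 2448 = -2405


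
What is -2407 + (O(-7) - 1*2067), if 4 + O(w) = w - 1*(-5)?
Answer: -4480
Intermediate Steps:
O(w) = 1 + w (O(w) = -4 + (w - 1*(-5)) = -4 + (w + 5) = -4 + (5 + w) = 1 + w)
-2407 + (O(-7) - 1*2067) = -2407 + ((1 - 7) - 1*2067) = -2407 + (-6 - 2067) = -2407 - 2073 = -4480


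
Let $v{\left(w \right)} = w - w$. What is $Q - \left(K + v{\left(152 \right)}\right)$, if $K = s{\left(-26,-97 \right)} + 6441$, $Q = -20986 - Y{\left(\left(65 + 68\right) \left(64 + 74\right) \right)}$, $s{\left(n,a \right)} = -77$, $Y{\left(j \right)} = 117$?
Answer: $-27467$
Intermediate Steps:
$v{\left(w \right)} = 0$
$Q = -21103$ ($Q = -20986 - 117 = -21103$)
$K = 6364$ ($K = -77 + 6441 = 6364$)
$Q - \left(K + v{\left(152 \right)}\right) = -21103 - \left(6364 + 0\right) = -21103 - 6364 = -27467$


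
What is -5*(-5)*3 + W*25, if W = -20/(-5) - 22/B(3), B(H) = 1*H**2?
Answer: 1025/9 ≈ 113.89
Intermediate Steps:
B(H) = H**2
W = 14/9 (W = -20/(-5) - 22/(3**2) = -20*(-1/5) - 22/9 = 4 - 22*1/9 = 4 - 22/9 = 14/9 ≈ 1.5556)
-5*(-5)*3 + W*25 = -5*(-5)*3 + (14/9)*25 = 25*3 + 350/9 = 75 + 350/9 = 1025/9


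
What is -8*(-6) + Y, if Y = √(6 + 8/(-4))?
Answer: 50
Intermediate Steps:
Y = 2 (Y = √(6 + 8*(-¼)) = √(6 - 2) = √4 = 2)
-8*(-6) + Y = -8*(-6) + 2 = 48 + 2 = 50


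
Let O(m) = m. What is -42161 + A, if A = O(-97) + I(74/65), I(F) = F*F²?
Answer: -11604698026/274625 ≈ -42257.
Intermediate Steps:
I(F) = F³
A = -26233401/274625 (A = -97 + (74/65)³ = -97 + 405224/274625 = -26233401/274625 ≈ -95.524)
-42161 + A = -42161 - 26233401/274625 = -11604698026/274625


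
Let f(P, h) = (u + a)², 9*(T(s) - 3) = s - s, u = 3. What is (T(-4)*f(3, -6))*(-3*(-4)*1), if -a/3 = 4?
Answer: 2916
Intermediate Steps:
T(s) = 3 (T(s) = 3 + (s - s)/9 = 3 + (⅑)*0 = 3 + 0 = 3)
a = -12 (a = -3*4 = -12)
f(P, h) = 81 (f(P, h) = (3 - 12)² = (-9)² = 81)
(T(-4)*f(3, -6))*(-3*(-4)*1) = (3*81)*(-3*(-4)*1) = 243*(12*1) = 243*12 = 2916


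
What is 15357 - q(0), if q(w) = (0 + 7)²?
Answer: 15308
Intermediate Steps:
q(w) = 49 (q(w) = 7² = 49)
15357 - q(0) = 15357 - 1*49 = 15357 - 49 = 15308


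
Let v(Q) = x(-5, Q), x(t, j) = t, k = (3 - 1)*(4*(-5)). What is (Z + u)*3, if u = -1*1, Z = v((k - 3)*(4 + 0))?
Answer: -18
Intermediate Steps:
k = -40 (k = 2*(-20) = -40)
v(Q) = -5
Z = -5
u = -1
(Z + u)*3 = (-5 - 1)*3 = -6*3 = -18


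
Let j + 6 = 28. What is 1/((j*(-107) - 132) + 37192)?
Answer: 1/34706 ≈ 2.8813e-5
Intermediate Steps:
j = 22 (j = -6 + 28 = 22)
1/((j*(-107) - 132) + 37192) = 1/((22*(-107) - 132) + 37192) = 1/((-2354 - 132) + 37192) = 1/(-2486 + 37192) = 1/34706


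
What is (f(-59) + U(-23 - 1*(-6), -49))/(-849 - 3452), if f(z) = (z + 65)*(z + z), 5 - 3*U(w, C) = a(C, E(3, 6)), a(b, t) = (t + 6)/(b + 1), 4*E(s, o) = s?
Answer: 135607/825792 ≈ 0.16421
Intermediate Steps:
E(s, o) = s/4
a(b, t) = (6 + t)/(1 + b)
U(w, C) = 5/3 - 9/(4*(1 + C)) (U(w, C) = 5/3 - (6 + (¼)*3)/(3*(1 + C)) = 5/3 - (6 + ¾)/(3*(1 + C)) = 5/3 - 27/(3*(1 + C)*4) = 5/3 - 9/(4*(1 + C)))
f(z) = 2*z*(65 + z) (f(z) = (65 + z)*(2*z) = 2*z*(65 + z))
(f(-59) + U(-23 - 1*(-6), -49))/(-849 - 3452) = (2*(-59)*(65 - 59) + (-7 + 20*(-49))/(12*(1 - 49)))/(-849 - 3452) = (2*(-59)*6 + (1/12)*(-7 - 980)/(-48))/(-4301) = (-708 + (1/12)*(-1/48)*(-987))*(-1/4301) = (-708 + 329/192)*(-1/4301) = -135607/192*(-1/4301) = 135607/825792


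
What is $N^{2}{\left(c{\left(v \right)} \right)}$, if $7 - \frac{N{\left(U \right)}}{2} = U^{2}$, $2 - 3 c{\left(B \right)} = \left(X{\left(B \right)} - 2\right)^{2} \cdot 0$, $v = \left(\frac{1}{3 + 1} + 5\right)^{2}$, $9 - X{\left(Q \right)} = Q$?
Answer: $\frac{13924}{81} \approx 171.9$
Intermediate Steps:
$X{\left(Q \right)} = 9 - Q$
$v = \frac{441}{16}$ ($v = \left(\frac{1}{4} + 5\right)^{2} = \left(\frac{21}{4}\right)^{2} = \frac{441}{16} \approx 27.563$)
$c{\left(B \right)} = \frac{2}{3}$ ($c{\left(B \right)} = \frac{2}{3} - \frac{\left(\left(9 - B\right) - 2\right)^{2} \cdot 0}{3} = \frac{2}{3} - \frac{\left(7 - B\right)^{2} \cdot 0}{3} = \frac{2}{3} - 0 = \frac{2}{3} + 0 = \frac{2}{3}$)
$N{\left(U \right)} = 14 - 2 U^{2}$
$N^{2}{\left(c{\left(v \right)} \right)} = \left(14 - 2 \left(\frac{2}{3}\right)^{2}\right)^{2} = \left(14 - \frac{8}{9}\right)^{2} = \left(\frac{118}{9}\right)^{2} = \frac{13924}{81}$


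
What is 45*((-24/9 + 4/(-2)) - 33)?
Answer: -1695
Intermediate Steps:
45*((-24/9 + 4/(-2)) - 33) = 45*((-24*⅑ + 4*(-½)) - 33) = 45*((-8/3 - 2) - 33) = 45*(-14/3 - 33) = 45*(-113/3) = -1695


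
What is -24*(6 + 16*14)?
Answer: -5520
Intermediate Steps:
-24*(6 + 16*14) = -24*(6 + 224) = -24*230 = -5520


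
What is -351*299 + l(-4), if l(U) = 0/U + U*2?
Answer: -104957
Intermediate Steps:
l(U) = 2*U (l(U) = 0 + 2*U = 2*U)
-351*299 + l(-4) = -351*299 + 2*(-4) = -104949 - 8 = -104957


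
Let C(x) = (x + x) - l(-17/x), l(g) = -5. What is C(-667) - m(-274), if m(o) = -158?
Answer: -1171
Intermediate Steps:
C(x) = 5 + 2*x (C(x) = (x + x) - 1*(-5) = 2*x + 5 = 5 + 2*x)
C(-667) - m(-274) = (5 + 2*(-667)) - 1*(-158) = (5 - 1334) + 158 = -1329 + 158 = -1171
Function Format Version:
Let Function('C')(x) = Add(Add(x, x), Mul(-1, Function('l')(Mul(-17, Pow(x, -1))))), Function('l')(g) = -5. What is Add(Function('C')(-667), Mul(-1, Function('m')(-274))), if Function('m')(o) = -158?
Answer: -1171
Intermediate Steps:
Function('C')(x) = Add(5, Mul(2, x)) (Function('C')(x) = Add(Add(x, x), Mul(-1, -5)) = Add(Mul(2, x), 5) = Add(5, Mul(2, x)))
Add(Function('C')(-667), Mul(-1, Function('m')(-274))) = Add(Add(5, Mul(2, -667)), Mul(-1, -158)) = Add(Add(5, -1334), 158) = Add(-1329, 158) = -1171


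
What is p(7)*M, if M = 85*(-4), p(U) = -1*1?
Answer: 340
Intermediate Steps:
p(U) = -1
M = -340
p(7)*M = -1*(-340) = 340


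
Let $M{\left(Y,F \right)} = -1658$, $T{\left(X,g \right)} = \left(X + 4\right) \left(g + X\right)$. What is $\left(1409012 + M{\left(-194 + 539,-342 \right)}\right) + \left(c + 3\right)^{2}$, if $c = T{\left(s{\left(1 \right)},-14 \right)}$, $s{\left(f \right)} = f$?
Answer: $1411198$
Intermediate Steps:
$T{\left(X,g \right)} = \left(4 + X\right) \left(X + g\right)$
$c = -65$ ($c = 1^{2} + 4 \cdot 1 + 4 \left(-14\right) + 1 \left(-14\right) = 1 + 4 - 56 - 14 = -65$)
$\left(1409012 + M{\left(-194 + 539,-342 \right)}\right) + \left(c + 3\right)^{2} = \left(1409012 - 1658\right) + \left(-65 + 3\right)^{2} = 1407354 + \left(-62\right)^{2} = 1407354 + 3844 = 1411198$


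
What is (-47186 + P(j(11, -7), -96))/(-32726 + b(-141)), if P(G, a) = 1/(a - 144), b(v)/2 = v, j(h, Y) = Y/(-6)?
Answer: 11324641/7921920 ≈ 1.4295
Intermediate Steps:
j(h, Y) = -Y/6 (j(h, Y) = Y*(-1/6) = -Y/6)
b(v) = 2*v
P(G, a) = 1/(-144 + a)
(-47186 + P(j(11, -7), -96))/(-32726 + b(-141)) = (-47186 + 1/(-144 - 96))/(-32726 + 2*(-141)) = (-47186 + 1/(-240))/(-32726 - 282) = (-47186 - 1/240)/(-33008) = -11324641/240*(-1/33008) = 11324641/7921920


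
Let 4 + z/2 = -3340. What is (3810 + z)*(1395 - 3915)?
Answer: 7252560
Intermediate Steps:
z = -6688 (z = -8 + 2*(-3340) = -8 - 6680 = -6688)
(3810 + z)*(1395 - 3915) = (3810 - 6688)*(1395 - 3915) = -2878*(-2520) = 7252560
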